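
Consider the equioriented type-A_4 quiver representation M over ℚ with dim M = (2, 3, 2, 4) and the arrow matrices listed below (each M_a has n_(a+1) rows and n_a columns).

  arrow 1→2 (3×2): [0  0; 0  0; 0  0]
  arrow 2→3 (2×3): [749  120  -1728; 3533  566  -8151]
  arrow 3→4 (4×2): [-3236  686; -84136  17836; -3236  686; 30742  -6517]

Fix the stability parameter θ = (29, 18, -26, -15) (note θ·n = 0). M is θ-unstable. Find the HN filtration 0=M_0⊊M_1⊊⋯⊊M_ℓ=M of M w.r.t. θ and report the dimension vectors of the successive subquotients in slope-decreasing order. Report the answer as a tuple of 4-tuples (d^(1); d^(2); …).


Via rank(M_{q-1}∘⋯∘M_p): M ≅ I[1,1]^2, I[2,2], I[2,3], I[2,4], I[4,4]^3.
μ_θ-semistable layers: μ^(1)=29; μ^(2)=18; μ^(3)=-4; μ^(4)=-23/3; μ^(5)=-15

((2, 0, 0, 0); (0, 1, 0, 0); (0, 1, 1, 0); (0, 1, 1, 1); (0, 0, 0, 3))


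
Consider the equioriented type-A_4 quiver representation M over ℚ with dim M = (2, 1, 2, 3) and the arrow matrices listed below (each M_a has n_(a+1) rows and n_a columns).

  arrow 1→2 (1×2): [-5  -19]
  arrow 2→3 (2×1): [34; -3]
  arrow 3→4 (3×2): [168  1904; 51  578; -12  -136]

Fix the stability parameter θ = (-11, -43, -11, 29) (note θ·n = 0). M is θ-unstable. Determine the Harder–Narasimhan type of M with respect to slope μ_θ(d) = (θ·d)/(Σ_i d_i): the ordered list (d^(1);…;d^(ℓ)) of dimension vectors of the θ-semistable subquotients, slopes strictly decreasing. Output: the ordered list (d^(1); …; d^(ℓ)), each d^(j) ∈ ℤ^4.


Interval decomposition of M: I[1,1], I[1,3], I[3,4], I[4,4]^2.
HN type (ℓ=3): μ^(1)=29; μ^(2)=-11; μ^(3)=-27

((0, 0, 0, 3); (1, 0, 2, 0); (1, 1, 0, 0))


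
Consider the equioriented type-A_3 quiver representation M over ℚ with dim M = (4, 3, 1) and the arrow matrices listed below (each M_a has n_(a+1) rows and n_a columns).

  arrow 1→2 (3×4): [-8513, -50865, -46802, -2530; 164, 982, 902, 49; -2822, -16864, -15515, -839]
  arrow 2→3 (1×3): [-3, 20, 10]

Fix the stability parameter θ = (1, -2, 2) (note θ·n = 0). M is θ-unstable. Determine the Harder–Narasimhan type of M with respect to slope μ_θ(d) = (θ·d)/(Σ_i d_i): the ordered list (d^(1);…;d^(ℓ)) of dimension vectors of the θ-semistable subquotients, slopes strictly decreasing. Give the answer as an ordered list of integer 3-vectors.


Interval decomposition of M: I[1,1], I[1,2]^2, I[1,3].
HN type (ℓ=3): μ^(1)=2; μ^(2)=1; μ^(3)=-1/2

((0, 0, 1); (1, 0, 0); (3, 3, 0))


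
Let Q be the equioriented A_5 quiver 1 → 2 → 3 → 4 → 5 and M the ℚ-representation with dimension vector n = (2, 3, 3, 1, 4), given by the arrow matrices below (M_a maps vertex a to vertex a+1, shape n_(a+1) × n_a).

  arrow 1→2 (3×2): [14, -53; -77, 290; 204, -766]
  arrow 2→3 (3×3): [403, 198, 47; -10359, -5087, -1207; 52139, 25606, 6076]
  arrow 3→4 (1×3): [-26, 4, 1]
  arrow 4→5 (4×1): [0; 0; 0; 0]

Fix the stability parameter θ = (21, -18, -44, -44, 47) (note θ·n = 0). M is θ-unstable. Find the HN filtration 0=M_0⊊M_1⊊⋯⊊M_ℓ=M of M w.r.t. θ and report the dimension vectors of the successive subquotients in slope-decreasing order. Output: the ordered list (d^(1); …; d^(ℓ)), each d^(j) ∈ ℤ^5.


Interval decomposition of M: I[1,3], I[1,4], I[2,3], I[5,5]^4.
HN type (ℓ=4): μ^(1)=47; μ^(2)=-41/3; μ^(3)=-85/4; μ^(4)=-31

((0, 0, 0, 0, 4); (1, 1, 1, 0, 0); (1, 1, 1, 1, 0); (0, 1, 1, 0, 0))


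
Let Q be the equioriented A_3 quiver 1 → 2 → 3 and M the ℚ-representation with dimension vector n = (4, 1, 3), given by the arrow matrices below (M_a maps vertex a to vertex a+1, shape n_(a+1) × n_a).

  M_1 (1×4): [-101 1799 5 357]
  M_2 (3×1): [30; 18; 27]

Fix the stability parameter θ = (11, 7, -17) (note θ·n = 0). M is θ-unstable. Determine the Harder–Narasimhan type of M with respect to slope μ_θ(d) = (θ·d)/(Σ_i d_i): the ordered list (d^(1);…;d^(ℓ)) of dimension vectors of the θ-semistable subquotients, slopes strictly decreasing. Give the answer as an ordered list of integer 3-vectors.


Via rank(M_{q-1}∘⋯∘M_p): M ≅ I[1,1]^3, I[1,3], I[3,3]^2.
μ_θ-semistable layers: μ^(1)=11; μ^(2)=1/3; μ^(3)=-17

((3, 0, 0); (1, 1, 1); (0, 0, 2))


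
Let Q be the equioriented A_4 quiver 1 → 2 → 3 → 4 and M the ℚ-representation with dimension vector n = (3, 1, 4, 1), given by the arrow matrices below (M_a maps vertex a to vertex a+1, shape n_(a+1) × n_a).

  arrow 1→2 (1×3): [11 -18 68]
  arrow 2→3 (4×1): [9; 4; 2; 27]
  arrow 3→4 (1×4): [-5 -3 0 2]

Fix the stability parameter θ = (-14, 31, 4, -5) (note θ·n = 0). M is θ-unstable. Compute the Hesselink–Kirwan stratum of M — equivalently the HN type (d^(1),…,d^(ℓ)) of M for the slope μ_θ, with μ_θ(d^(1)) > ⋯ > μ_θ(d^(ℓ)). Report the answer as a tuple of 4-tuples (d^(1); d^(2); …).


Barcode: M ≅ I[1,1]^2, I[1,4], I[3,3]^3. HN layers by μ_θ (3 steps, strictly decreasing):
  μ^(1)=10; μ^(2)=4; μ^(3)=-14

((0, 1, 1, 1); (0, 0, 3, 0); (3, 0, 0, 0))


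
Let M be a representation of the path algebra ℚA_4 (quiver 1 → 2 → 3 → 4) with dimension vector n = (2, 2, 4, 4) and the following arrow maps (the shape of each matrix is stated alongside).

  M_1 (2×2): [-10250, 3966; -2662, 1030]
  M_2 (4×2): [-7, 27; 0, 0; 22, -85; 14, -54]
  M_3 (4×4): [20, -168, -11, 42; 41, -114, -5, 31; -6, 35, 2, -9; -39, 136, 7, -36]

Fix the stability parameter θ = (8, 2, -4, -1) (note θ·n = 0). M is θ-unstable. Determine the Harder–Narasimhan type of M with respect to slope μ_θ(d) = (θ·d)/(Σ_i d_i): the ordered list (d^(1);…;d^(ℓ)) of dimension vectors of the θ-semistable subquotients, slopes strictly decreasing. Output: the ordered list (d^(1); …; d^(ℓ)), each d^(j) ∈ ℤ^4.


Via rank(M_{q-1}∘⋯∘M_p): M ≅ I[1,4]^2, I[3,4]^2.
μ_θ-semistable layers: μ^(1)=5/4; μ^(2)=-1; μ^(3)=-4

((2, 2, 2, 2); (0, 0, 0, 2); (0, 0, 2, 0))


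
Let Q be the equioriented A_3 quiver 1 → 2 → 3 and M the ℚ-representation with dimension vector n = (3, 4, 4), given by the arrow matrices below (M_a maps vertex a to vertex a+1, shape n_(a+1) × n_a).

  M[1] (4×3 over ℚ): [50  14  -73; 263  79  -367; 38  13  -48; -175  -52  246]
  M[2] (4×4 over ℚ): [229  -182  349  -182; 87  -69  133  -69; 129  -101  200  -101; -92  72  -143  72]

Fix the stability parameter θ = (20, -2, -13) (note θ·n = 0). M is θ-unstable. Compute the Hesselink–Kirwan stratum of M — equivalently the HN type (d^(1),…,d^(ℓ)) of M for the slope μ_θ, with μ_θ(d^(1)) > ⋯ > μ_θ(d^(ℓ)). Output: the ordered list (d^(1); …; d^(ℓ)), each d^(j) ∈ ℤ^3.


Interval decomposition of M: I[1,2], I[1,3]^2, I[2,3], I[3,3].
HN type (ℓ=4): μ^(1)=9; μ^(2)=5/3; μ^(3)=-15/2; μ^(4)=-13

((1, 1, 0); (2, 2, 2); (0, 1, 1); (0, 0, 1))


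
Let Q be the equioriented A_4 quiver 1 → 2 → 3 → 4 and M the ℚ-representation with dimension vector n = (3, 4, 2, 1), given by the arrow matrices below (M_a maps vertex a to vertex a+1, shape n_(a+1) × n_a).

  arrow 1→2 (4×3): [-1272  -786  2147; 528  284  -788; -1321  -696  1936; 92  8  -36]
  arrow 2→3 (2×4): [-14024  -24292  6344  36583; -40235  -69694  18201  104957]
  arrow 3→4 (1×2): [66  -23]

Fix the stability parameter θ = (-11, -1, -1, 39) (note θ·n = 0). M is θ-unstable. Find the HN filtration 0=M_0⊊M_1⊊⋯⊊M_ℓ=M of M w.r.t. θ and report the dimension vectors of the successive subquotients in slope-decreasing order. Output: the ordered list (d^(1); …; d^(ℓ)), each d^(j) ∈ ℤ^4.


Barcode: M ≅ I[1,2]^2, I[1,4], I[2,3]. HN layers by μ_θ (3 steps, strictly decreasing):
  μ^(1)=39; μ^(2)=-1; μ^(3)=-11

((0, 0, 0, 1); (0, 4, 2, 0); (3, 0, 0, 0))


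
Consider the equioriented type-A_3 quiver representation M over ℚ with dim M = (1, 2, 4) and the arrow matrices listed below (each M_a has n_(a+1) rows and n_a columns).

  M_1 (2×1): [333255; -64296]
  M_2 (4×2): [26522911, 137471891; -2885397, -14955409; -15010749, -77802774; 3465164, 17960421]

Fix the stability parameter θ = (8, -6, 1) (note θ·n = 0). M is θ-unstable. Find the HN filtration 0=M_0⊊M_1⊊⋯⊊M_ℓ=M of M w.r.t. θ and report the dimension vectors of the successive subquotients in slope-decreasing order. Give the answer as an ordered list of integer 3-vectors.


Interval decomposition of M: I[1,3], I[2,3], I[3,3]^2.
HN type (ℓ=2): μ^(1)=1; μ^(2)=-6

((1, 1, 4); (0, 1, 0))


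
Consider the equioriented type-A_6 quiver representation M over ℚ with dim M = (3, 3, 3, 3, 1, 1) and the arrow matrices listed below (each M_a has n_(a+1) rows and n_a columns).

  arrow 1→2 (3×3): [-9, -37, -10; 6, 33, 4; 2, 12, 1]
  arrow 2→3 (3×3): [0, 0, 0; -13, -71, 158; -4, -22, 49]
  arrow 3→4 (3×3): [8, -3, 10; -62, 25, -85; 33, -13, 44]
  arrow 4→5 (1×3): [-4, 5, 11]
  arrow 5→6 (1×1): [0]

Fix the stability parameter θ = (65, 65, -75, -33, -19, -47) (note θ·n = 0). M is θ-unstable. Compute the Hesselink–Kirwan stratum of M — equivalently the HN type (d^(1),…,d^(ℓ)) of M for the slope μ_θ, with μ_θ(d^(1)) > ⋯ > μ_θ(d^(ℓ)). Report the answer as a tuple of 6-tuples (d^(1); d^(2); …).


Via rank(M_{q-1}∘⋯∘M_p): M ≅ I[1,2], I[1,4], I[1,5], I[3,4], I[6,6].
μ_θ-semistable layers: μ^(1)=65; μ^(2)=11/2; μ^(3)=3/5; μ^(4)=-33; μ^(5)=-47; μ^(6)=-75

((1, 1, 0, 0, 0, 0); (1, 1, 1, 1, 0, 0); (1, 1, 1, 1, 1, 0); (0, 0, 0, 1, 0, 0); (0, 0, 0, 0, 0, 1); (0, 0, 1, 0, 0, 0))


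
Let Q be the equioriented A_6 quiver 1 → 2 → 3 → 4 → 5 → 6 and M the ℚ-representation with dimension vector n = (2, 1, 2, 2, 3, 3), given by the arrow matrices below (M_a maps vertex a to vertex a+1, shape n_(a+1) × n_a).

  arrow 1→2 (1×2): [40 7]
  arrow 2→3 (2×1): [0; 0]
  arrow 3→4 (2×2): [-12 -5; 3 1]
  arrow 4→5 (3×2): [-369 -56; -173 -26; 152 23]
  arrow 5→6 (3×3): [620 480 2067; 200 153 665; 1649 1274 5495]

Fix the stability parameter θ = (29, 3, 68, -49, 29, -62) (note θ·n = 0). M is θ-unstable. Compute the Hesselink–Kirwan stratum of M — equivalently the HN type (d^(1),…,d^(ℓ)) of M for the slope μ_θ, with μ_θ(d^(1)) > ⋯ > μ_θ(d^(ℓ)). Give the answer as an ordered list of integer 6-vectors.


Barcode: M ≅ I[1,1], I[1,2], I[3,6]^2, I[5,6]. HN layers by μ_θ (4 steps, strictly decreasing):
  μ^(1)=29; μ^(2)=16; μ^(3)=-7/2; μ^(4)=-33/2

((1, 0, 0, 0, 0, 0); (1, 1, 0, 0, 0, 0); (0, 0, 2, 2, 2, 2); (0, 0, 0, 0, 1, 1))


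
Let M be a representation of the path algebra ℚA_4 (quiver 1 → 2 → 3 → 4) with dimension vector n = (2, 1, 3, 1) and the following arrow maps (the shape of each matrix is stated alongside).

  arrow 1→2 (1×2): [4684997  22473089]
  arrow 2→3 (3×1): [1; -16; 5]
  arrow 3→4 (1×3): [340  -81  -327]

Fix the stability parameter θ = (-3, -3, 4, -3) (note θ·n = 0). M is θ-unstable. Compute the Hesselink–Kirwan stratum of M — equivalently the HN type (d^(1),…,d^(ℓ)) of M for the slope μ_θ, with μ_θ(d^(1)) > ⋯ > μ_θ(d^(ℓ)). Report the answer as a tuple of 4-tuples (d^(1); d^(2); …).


Barcode: M ≅ I[1,1], I[1,4], I[3,3]^2. HN layers by μ_θ (3 steps, strictly decreasing):
  μ^(1)=4; μ^(2)=1/2; μ^(3)=-3

((0, 0, 2, 0); (0, 0, 1, 1); (2, 1, 0, 0))


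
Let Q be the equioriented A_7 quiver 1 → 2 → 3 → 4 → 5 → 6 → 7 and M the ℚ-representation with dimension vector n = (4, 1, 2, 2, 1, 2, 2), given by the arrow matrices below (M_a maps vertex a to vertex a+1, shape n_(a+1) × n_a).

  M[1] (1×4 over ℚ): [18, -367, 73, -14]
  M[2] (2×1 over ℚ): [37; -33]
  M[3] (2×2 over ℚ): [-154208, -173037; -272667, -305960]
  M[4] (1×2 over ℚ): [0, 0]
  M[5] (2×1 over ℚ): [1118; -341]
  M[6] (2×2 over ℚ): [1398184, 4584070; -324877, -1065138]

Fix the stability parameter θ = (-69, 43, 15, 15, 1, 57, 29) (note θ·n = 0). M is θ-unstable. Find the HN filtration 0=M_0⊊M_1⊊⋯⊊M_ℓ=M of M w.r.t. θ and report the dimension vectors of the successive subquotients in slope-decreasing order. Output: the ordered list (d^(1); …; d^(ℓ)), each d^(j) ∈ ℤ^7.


Barcode: M ≅ I[1,1]^3, I[1,4], I[3,4], I[5,7], I[6,7]. HN layers by μ_θ (5 steps, strictly decreasing):
  μ^(1)=43; μ^(2)=73/3; μ^(3)=15; μ^(4)=1; μ^(5)=-69

((0, 0, 0, 0, 0, 2, 2); (0, 1, 1, 1, 0, 0, 0); (0, 0, 1, 1, 0, 0, 0); (0, 0, 0, 0, 1, 0, 0); (4, 0, 0, 0, 0, 0, 0))


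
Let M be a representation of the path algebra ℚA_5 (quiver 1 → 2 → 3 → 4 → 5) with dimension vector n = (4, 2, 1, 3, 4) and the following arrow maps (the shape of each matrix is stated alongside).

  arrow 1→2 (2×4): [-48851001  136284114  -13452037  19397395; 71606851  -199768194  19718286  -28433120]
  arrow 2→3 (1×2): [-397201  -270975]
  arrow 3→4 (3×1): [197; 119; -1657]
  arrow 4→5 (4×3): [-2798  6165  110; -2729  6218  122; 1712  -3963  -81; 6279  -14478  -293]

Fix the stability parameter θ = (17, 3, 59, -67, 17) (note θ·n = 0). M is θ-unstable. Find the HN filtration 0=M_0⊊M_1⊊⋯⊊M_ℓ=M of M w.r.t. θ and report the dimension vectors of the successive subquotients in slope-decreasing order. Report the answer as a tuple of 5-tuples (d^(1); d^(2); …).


Via rank(M_{q-1}∘⋯∘M_p): M ≅ I[1,1]^2, I[1,2], I[1,5], I[4,5]^2, I[5,5].
μ_θ-semistable layers: μ^(1)=17; μ^(2)=10; μ^(3)=3; μ^(4)=-67

((2, 0, 0, 0, 4); (1, 1, 0, 0, 0); (1, 1, 1, 1, 0); (0, 0, 0, 2, 0))


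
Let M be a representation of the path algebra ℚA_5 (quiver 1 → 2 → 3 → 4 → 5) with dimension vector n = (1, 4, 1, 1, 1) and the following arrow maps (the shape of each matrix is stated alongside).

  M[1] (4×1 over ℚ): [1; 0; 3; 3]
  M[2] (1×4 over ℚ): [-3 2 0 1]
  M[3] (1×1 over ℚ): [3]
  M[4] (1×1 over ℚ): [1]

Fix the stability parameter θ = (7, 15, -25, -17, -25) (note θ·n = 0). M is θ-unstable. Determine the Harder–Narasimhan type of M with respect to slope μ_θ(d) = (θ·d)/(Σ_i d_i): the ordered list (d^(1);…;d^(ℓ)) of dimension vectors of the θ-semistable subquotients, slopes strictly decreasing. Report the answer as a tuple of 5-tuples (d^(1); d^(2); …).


Barcode: M ≅ I[1,2], I[2,2]^2, I[2,5]. HN layers by μ_θ (3 steps, strictly decreasing):
  μ^(1)=15; μ^(2)=7; μ^(3)=-13

((0, 3, 0, 0, 0); (1, 0, 0, 0, 0); (0, 1, 1, 1, 1))


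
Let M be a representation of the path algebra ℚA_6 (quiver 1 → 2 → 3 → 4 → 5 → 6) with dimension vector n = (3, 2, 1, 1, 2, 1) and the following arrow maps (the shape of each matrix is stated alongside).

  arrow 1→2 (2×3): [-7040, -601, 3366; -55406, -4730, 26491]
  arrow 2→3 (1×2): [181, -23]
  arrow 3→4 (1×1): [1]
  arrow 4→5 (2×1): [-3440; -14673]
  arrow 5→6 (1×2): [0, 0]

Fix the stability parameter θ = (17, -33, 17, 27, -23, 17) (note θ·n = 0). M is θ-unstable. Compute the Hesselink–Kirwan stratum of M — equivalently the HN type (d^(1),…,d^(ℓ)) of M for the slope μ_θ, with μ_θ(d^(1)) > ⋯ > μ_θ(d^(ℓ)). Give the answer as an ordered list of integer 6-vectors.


Barcode: M ≅ I[1,1], I[1,2], I[1,5], I[5,5], I[6,6]. HN layers by μ_θ (4 steps, strictly decreasing):
  μ^(1)=17; μ^(2)=7; μ^(3)=-8; μ^(4)=-23

((1, 0, 0, 0, 0, 1); (0, 0, 1, 1, 1, 0); (2, 2, 0, 0, 0, 0); (0, 0, 0, 0, 1, 0))


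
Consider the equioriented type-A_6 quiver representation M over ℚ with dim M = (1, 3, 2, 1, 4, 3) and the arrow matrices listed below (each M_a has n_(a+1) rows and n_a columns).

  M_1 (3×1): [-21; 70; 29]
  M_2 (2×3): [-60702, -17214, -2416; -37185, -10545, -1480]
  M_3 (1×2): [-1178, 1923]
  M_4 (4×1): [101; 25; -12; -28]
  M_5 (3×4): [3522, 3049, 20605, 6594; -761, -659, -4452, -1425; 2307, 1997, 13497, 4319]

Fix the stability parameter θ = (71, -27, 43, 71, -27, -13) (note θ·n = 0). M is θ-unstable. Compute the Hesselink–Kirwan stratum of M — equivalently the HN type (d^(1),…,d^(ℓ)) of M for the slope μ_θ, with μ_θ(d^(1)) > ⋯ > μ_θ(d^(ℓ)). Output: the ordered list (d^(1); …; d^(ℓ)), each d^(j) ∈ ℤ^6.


Barcode: M ≅ I[1,6], I[2,2]^2, I[3,3], I[5,5], I[5,6]^2. HN layers by μ_θ (4 steps, strictly decreasing):
  μ^(1)=43; μ^(2)=59/3; μ^(3)=-13; μ^(4)=-27

((0, 0, 1, 0, 0, 0); (1, 1, 1, 1, 1, 1); (0, 0, 0, 0, 0, 2); (0, 2, 0, 0, 3, 0))


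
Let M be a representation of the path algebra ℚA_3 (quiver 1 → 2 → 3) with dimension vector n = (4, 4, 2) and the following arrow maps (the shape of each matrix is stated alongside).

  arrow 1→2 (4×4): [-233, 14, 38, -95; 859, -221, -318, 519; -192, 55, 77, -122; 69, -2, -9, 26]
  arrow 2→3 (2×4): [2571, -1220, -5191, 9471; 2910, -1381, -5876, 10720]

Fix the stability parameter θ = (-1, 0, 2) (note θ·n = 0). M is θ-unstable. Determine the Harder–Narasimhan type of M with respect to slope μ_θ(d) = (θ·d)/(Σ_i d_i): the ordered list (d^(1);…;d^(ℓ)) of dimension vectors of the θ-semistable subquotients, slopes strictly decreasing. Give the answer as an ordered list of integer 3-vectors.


Interval decomposition of M: I[1,2]^2, I[1,3]^2.
HN type (ℓ=3): μ^(1)=2; μ^(2)=0; μ^(3)=-1

((0, 0, 2); (0, 4, 0); (4, 0, 0))


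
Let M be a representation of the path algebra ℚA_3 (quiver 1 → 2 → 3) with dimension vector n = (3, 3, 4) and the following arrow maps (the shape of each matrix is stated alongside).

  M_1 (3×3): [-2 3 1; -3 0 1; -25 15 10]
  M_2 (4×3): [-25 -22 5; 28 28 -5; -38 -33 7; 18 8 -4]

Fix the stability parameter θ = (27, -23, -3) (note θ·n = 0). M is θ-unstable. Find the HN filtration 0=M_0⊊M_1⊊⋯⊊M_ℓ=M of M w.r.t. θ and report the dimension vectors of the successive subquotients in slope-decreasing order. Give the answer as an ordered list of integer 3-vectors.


Via rank(M_{q-1}∘⋯∘M_p): M ≅ I[1,1], I[1,3]^2, I[2,3], I[3,3].
μ_θ-semistable layers: μ^(1)=27; μ^(2)=1/3; μ^(3)=-3; μ^(4)=-23

((1, 0, 0); (2, 2, 2); (0, 0, 2); (0, 1, 0))


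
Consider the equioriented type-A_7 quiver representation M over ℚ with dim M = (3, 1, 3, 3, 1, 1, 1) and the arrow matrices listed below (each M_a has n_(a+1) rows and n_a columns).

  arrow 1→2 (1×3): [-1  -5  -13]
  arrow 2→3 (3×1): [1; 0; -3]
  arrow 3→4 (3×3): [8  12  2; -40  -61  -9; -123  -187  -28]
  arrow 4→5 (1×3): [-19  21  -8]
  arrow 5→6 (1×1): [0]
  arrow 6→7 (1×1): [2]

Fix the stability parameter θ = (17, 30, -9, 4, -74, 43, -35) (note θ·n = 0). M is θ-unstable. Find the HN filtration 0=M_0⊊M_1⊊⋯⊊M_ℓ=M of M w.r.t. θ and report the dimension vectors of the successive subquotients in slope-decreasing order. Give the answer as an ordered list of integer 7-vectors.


Interval decomposition of M: I[1,1]^2, I[1,5], I[3,4]^2, I[6,7].
HN type (ℓ=4): μ^(1)=17; μ^(2)=4; μ^(3)=-32/5; μ^(4)=-9

((2, 0, 0, 0, 0, 0, 0); (0, 0, 0, 2, 0, 1, 1); (1, 1, 1, 1, 1, 0, 0); (0, 0, 2, 0, 0, 0, 0))


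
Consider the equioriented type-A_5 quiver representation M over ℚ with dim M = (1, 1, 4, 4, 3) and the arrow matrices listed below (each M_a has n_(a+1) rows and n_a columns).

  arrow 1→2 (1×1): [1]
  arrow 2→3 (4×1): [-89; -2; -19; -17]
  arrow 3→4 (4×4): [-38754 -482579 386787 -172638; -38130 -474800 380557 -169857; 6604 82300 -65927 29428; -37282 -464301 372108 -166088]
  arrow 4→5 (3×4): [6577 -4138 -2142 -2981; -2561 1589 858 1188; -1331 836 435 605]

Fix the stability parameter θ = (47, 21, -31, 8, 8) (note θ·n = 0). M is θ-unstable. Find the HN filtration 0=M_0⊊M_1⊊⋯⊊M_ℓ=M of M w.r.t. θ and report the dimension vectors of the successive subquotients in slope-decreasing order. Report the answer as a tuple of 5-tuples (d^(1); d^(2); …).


Interval decomposition of M: I[1,5], I[3,4], I[3,5]^2.
HN type (ℓ=3): μ^(1)=53/5; μ^(2)=8; μ^(3)=-31

((1, 1, 1, 1, 1); (0, 0, 0, 3, 2); (0, 0, 3, 0, 0))


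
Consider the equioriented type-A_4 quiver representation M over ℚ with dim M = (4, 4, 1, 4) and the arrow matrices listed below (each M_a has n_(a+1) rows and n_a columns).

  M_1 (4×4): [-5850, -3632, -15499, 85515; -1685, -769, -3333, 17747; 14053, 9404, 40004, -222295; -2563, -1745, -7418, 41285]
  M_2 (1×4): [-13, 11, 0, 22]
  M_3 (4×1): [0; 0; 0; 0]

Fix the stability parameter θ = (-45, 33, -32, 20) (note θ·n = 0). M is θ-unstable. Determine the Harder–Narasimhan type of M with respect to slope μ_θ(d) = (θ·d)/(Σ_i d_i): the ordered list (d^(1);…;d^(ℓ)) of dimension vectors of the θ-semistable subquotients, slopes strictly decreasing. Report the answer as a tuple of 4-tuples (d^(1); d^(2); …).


Via rank(M_{q-1}∘⋯∘M_p): M ≅ I[1,2]^3, I[1,3], I[4,4]^4.
μ_θ-semistable layers: μ^(1)=33; μ^(2)=20; μ^(3)=1/2; μ^(4)=-45

((0, 3, 0, 0); (0, 0, 0, 4); (0, 1, 1, 0); (4, 0, 0, 0))


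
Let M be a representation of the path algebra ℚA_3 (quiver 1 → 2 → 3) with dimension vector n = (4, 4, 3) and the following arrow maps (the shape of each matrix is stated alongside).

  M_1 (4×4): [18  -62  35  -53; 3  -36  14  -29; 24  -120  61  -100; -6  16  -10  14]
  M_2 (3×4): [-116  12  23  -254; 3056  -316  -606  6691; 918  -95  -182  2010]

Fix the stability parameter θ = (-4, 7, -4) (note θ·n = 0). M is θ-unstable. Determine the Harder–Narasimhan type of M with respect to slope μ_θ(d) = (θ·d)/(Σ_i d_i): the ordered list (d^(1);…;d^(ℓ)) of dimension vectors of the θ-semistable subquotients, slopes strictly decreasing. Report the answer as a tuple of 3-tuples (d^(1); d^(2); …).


Via rank(M_{q-1}∘⋯∘M_p): M ≅ I[1,1], I[1,2], I[1,3]^2, I[2,3].
μ_θ-semistable layers: μ^(1)=7; μ^(2)=3/2; μ^(3)=-4

((0, 1, 0); (0, 3, 3); (4, 0, 0))


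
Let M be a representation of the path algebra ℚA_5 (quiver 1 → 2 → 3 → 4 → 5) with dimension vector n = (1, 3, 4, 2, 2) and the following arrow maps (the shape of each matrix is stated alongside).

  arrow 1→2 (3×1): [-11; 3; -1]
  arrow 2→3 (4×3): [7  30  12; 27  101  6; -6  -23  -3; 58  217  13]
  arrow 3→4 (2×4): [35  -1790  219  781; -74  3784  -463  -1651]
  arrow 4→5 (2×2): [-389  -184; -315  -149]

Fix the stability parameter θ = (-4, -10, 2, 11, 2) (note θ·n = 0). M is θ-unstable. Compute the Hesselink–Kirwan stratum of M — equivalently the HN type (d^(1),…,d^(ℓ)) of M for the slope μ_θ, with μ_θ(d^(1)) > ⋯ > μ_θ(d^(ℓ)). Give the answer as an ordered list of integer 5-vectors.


Interval decomposition of M: I[1,5], I[2,3], I[2,5], I[3,3].
HN type (ℓ=4): μ^(1)=13/2; μ^(2)=2; μ^(3)=-7; μ^(4)=-10

((0, 0, 0, 2, 2); (0, 0, 4, 0, 0); (1, 1, 0, 0, 0); (0, 2, 0, 0, 0))


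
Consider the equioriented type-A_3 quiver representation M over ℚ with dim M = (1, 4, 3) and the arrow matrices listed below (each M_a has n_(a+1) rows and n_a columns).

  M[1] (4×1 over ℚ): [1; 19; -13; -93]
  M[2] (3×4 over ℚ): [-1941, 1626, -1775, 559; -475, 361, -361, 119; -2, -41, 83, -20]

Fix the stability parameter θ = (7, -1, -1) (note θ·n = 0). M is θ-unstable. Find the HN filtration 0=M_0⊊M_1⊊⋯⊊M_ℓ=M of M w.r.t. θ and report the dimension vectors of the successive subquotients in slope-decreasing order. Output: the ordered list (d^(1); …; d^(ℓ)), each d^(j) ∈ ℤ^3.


Via rank(M_{q-1}∘⋯∘M_p): M ≅ I[1,3], I[2,2], I[2,3]^2.
μ_θ-semistable layers: μ^(1)=5/3; μ^(2)=-1

((1, 1, 1); (0, 3, 2))


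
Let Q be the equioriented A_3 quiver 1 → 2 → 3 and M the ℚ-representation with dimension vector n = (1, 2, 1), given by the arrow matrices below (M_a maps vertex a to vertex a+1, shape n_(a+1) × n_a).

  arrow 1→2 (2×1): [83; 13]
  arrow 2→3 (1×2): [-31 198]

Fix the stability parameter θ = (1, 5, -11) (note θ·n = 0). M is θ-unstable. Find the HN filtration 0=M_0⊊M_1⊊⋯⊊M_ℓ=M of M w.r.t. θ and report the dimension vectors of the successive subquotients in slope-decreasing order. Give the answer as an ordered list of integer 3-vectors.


Via rank(M_{q-1}∘⋯∘M_p): M ≅ I[1,3], I[2,2].
μ_θ-semistable layers: μ^(1)=5; μ^(2)=-5/3

((0, 1, 0); (1, 1, 1))


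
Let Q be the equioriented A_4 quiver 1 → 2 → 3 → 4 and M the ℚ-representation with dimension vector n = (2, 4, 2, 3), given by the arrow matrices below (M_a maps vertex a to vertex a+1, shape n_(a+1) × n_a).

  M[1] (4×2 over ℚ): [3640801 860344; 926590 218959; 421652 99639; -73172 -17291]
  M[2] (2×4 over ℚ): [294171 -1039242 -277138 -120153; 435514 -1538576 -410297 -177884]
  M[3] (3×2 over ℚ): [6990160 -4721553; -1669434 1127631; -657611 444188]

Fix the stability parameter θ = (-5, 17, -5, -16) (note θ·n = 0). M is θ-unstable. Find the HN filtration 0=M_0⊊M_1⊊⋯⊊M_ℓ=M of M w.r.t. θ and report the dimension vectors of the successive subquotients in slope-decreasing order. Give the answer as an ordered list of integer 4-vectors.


Interval decomposition of M: I[1,4]^2, I[2,2]^2, I[4,4].
HN type (ℓ=4): μ^(1)=17; μ^(2)=-4/3; μ^(3)=-5; μ^(4)=-16

((0, 2, 0, 0); (0, 2, 2, 2); (2, 0, 0, 0); (0, 0, 0, 1))


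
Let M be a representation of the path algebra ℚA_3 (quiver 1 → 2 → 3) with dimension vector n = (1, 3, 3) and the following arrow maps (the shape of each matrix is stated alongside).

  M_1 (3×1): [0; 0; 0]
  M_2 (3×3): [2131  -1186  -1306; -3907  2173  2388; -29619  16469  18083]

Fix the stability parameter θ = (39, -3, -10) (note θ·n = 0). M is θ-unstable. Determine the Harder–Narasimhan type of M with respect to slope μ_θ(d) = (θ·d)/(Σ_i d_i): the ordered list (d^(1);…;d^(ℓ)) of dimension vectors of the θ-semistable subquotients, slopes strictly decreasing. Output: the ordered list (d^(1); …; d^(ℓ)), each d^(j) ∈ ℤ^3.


Via rank(M_{q-1}∘⋯∘M_p): M ≅ I[1,1], I[2,3]^3.
μ_θ-semistable layers: μ^(1)=39; μ^(2)=-13/2

((1, 0, 0); (0, 3, 3))


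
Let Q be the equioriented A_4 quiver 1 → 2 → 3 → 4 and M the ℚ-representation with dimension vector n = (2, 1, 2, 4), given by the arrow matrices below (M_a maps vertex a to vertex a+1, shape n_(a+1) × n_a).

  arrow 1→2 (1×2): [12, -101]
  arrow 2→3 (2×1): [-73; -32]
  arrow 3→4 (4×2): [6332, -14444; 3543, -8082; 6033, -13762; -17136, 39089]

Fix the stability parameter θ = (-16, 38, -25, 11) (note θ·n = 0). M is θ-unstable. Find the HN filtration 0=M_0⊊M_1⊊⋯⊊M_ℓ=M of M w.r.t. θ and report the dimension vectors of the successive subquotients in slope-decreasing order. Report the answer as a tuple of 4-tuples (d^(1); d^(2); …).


Barcode: M ≅ I[1,1], I[1,4], I[3,4], I[4,4]^2. HN layers by μ_θ (4 steps, strictly decreasing):
  μ^(1)=11; μ^(2)=13/2; μ^(3)=-16; μ^(4)=-25

((0, 0, 0, 4); (0, 1, 1, 0); (2, 0, 0, 0); (0, 0, 1, 0))


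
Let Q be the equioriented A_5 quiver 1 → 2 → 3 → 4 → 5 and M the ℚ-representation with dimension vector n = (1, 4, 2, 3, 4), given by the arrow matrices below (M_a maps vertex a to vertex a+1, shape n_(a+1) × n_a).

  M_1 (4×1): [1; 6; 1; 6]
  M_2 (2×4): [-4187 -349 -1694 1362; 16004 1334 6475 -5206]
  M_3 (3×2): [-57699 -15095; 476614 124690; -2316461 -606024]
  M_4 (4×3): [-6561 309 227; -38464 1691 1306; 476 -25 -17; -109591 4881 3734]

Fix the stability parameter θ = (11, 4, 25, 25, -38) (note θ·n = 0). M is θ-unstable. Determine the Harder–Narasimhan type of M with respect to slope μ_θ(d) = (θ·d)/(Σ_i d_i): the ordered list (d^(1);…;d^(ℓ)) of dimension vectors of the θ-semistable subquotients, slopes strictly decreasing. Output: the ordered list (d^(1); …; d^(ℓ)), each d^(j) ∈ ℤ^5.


Interval decomposition of M: I[1,5], I[2,2]^2, I[2,5], I[4,5], I[5,5].
HN type (ℓ=4): μ^(1)=27/5; μ^(2)=4; μ^(3)=-13/2; μ^(4)=-38

((1, 1, 1, 1, 1); (0, 3, 1, 1, 1); (0, 0, 0, 1, 1); (0, 0, 0, 0, 1))


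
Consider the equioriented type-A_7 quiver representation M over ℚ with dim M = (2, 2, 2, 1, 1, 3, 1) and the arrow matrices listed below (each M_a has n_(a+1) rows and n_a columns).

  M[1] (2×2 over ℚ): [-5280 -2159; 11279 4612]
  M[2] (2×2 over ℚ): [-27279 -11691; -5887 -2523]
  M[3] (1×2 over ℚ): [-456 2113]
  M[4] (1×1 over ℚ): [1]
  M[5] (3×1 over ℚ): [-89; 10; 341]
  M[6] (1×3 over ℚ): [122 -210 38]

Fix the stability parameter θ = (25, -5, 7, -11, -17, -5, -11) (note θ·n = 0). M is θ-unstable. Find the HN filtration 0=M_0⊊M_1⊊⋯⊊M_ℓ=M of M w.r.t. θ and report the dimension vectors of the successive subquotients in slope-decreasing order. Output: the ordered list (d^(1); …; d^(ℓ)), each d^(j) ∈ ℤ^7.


Via rank(M_{q-1}∘⋯∘M_p): M ≅ I[1,2], I[1,6], I[3,3], I[6,6], I[6,7].
μ_θ-semistable layers: μ^(1)=10; μ^(2)=7; μ^(3)=-1; μ^(4)=-5; μ^(5)=-8

((1, 1, 0, 0, 0, 0, 0); (0, 0, 1, 0, 0, 0, 0); (1, 1, 1, 1, 1, 1, 0); (0, 0, 0, 0, 0, 1, 0); (0, 0, 0, 0, 0, 1, 1))


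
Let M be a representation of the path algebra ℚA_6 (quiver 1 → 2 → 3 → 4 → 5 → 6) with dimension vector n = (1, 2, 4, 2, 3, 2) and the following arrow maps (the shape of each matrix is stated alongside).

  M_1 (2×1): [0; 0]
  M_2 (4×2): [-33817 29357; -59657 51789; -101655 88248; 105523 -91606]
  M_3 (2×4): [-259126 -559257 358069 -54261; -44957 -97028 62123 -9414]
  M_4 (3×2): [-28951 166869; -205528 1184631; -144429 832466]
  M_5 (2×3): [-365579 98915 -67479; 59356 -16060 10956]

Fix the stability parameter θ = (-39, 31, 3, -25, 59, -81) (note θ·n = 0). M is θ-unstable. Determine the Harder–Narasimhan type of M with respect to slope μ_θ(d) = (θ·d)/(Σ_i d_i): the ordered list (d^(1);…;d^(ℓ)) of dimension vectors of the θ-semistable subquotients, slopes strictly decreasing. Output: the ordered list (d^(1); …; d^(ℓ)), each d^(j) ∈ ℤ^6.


Via rank(M_{q-1}∘⋯∘M_p): M ≅ I[1,1], I[2,5]^2, I[3,3]^2, I[5,6], I[6,6].
μ_θ-semistable layers: μ^(1)=59; μ^(2)=3; μ^(3)=-11; μ^(4)=-39; μ^(5)=-81

((0, 0, 0, 0, 2, 0); (0, 2, 4, 2, 0, 0); (0, 0, 0, 0, 1, 1); (1, 0, 0, 0, 0, 0); (0, 0, 0, 0, 0, 1))


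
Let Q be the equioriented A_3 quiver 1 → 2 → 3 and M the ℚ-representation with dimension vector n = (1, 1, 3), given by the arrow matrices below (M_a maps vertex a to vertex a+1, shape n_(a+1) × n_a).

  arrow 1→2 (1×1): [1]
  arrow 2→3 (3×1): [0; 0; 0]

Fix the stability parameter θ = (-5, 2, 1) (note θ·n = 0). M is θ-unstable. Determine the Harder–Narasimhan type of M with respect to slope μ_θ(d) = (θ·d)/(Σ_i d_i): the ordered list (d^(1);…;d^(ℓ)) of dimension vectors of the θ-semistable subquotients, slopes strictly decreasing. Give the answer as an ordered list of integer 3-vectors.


Interval decomposition of M: I[1,2], I[3,3]^3.
HN type (ℓ=3): μ^(1)=2; μ^(2)=1; μ^(3)=-5

((0, 1, 0); (0, 0, 3); (1, 0, 0))


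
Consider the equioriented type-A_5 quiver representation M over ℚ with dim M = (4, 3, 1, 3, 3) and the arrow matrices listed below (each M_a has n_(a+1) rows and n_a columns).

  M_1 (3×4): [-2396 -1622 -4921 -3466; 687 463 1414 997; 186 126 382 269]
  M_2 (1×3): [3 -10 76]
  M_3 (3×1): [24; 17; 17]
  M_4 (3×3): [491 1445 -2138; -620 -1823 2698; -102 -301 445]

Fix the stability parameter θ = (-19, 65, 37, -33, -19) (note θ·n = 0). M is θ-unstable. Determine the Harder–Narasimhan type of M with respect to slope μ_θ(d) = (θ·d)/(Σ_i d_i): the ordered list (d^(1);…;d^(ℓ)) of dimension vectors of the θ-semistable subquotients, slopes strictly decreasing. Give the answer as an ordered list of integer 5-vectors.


Barcode: M ≅ I[1,1], I[1,2]^2, I[1,5], I[4,5]^2. HN layers by μ_θ (4 steps, strictly decreasing):
  μ^(1)=65; μ^(2)=25/2; μ^(3)=-19; μ^(4)=-33

((0, 2, 0, 0, 0); (0, 1, 1, 1, 1); (4, 0, 0, 0, 2); (0, 0, 0, 2, 0))


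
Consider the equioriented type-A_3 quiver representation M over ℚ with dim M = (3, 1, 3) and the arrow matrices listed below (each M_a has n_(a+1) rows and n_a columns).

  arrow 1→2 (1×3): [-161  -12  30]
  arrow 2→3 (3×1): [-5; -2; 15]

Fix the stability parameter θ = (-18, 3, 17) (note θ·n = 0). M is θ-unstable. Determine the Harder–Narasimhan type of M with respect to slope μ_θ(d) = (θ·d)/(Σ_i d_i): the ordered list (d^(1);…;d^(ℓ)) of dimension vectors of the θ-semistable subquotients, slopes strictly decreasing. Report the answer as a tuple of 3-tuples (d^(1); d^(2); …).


Interval decomposition of M: I[1,1]^2, I[1,3], I[3,3]^2.
HN type (ℓ=3): μ^(1)=17; μ^(2)=3; μ^(3)=-18

((0, 0, 3); (0, 1, 0); (3, 0, 0))


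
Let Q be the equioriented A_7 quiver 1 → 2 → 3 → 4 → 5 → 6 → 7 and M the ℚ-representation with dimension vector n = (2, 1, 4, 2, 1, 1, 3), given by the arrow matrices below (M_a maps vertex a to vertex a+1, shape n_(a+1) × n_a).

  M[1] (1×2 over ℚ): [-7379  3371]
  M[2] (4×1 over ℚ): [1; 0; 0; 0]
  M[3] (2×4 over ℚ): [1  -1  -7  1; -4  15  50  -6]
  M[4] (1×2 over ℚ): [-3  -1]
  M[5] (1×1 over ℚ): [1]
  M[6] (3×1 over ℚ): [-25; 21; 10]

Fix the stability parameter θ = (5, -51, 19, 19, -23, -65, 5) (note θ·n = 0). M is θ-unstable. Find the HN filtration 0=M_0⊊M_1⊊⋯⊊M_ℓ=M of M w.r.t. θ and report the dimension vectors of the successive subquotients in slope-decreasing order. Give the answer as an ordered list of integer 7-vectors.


Barcode: M ≅ I[1,1], I[1,7], I[3,3]^2, I[3,4], I[7,7]^2. HN layers by μ_θ (4 steps, strictly decreasing):
  μ^(1)=19; μ^(2)=5; μ^(3)=-25/2; μ^(4)=-23

((0, 0, 3, 1, 0, 0, 0); (1, 0, 0, 0, 0, 0, 3); (0, 0, 1, 1, 1, 1, 0); (1, 1, 0, 0, 0, 0, 0))


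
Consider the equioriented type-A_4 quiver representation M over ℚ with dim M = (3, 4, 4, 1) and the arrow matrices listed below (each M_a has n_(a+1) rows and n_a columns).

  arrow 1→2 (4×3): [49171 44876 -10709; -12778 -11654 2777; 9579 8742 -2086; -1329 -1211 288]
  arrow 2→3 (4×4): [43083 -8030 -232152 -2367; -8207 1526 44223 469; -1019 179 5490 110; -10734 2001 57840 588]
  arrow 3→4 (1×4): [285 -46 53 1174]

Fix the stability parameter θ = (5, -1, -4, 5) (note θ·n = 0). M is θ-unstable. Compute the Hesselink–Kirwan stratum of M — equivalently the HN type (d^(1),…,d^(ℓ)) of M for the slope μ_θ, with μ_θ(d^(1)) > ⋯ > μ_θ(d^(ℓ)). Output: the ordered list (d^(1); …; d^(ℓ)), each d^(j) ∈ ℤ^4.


Interval decomposition of M: I[1,3]^2, I[1,4], I[2,3].
HN type (ℓ=3): μ^(1)=5; μ^(2)=0; μ^(3)=-5/2

((0, 0, 0, 1); (3, 3, 3, 0); (0, 1, 1, 0))


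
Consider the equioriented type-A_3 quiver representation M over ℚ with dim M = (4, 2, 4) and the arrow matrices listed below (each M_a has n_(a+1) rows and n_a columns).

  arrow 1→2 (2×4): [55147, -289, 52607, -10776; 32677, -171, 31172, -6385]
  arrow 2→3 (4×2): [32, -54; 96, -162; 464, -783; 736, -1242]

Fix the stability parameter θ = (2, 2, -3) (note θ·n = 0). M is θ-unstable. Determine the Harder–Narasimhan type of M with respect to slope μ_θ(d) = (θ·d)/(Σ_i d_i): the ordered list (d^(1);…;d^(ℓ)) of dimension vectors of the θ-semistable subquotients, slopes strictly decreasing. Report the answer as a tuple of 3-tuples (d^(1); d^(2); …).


Barcode: M ≅ I[1,1]^2, I[1,2], I[1,3], I[3,3]^3. HN layers by μ_θ (3 steps, strictly decreasing):
  μ^(1)=2; μ^(2)=1/3; μ^(3)=-3

((3, 1, 0); (1, 1, 1); (0, 0, 3))


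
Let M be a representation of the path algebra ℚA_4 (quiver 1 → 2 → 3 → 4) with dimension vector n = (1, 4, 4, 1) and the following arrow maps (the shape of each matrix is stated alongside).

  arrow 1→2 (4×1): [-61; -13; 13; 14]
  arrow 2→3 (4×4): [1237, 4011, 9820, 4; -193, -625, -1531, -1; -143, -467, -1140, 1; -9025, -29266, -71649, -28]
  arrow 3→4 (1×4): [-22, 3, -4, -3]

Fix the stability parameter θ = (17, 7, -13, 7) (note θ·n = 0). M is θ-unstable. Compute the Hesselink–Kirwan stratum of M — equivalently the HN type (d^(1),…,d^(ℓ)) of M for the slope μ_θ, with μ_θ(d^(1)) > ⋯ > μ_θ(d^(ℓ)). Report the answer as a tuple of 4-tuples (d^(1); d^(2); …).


Barcode: M ≅ I[1,4], I[2,3]^3. HN layers by μ_θ (3 steps, strictly decreasing):
  μ^(1)=7; μ^(2)=11/3; μ^(3)=-3

((0, 0, 0, 1); (1, 1, 1, 0); (0, 3, 3, 0))


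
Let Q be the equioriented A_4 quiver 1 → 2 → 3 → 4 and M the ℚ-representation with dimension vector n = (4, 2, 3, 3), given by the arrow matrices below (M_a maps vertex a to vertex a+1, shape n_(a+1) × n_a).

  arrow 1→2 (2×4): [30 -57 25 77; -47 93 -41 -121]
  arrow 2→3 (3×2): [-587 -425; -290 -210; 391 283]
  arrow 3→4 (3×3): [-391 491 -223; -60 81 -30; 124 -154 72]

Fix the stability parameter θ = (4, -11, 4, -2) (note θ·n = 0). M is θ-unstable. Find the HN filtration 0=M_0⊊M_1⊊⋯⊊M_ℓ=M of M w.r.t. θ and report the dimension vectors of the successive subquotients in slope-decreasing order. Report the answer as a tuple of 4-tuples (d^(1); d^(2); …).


Interval decomposition of M: I[1,1]^2, I[1,3], I[1,4], I[3,4], I[4,4].
HN type (ℓ=4): μ^(1)=4; μ^(2)=1; μ^(3)=-2; μ^(4)=-7/2

((2, 0, 1, 0); (0, 0, 2, 2); (0, 0, 0, 1); (2, 2, 0, 0))


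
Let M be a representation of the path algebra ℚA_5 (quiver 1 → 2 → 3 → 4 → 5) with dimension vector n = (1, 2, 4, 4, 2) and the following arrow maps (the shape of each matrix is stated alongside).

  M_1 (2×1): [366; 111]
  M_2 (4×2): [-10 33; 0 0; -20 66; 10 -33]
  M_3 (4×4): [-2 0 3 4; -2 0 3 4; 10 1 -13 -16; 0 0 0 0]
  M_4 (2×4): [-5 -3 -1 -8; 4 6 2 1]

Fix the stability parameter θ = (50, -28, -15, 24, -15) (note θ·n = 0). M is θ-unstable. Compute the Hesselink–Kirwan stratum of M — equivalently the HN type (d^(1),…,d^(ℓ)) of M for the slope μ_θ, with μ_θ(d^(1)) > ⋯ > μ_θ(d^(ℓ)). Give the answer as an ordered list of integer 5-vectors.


Barcode: M ≅ I[1,3], I[2,2], I[3,3], I[3,5]^2, I[4,4]^2. HN layers by μ_θ (5 steps, strictly decreasing):
  μ^(1)=24; μ^(2)=9/2; μ^(3)=7/3; μ^(4)=-15; μ^(5)=-28

((0, 0, 0, 2, 0); (0, 0, 0, 2, 2); (1, 1, 1, 0, 0); (0, 0, 3, 0, 0); (0, 1, 0, 0, 0))


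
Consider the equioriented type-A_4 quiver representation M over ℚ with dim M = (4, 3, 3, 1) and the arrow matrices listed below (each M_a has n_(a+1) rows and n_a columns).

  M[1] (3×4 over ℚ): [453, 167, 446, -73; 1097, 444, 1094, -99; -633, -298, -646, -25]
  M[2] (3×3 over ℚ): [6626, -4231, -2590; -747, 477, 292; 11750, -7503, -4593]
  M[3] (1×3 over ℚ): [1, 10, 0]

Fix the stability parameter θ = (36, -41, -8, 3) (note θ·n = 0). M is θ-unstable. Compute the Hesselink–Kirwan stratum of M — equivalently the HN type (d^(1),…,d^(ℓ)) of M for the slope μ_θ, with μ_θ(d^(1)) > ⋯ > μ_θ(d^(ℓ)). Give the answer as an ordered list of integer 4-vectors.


Barcode: M ≅ I[1,1]^2, I[1,3], I[1,4], I[2,3]. HN layers by μ_θ (5 steps, strictly decreasing):
  μ^(1)=36; μ^(2)=3; μ^(3)=-13/3; μ^(4)=-8; μ^(5)=-41

((2, 0, 0, 0); (0, 0, 0, 1); (2, 2, 2, 0); (0, 0, 1, 0); (0, 1, 0, 0))


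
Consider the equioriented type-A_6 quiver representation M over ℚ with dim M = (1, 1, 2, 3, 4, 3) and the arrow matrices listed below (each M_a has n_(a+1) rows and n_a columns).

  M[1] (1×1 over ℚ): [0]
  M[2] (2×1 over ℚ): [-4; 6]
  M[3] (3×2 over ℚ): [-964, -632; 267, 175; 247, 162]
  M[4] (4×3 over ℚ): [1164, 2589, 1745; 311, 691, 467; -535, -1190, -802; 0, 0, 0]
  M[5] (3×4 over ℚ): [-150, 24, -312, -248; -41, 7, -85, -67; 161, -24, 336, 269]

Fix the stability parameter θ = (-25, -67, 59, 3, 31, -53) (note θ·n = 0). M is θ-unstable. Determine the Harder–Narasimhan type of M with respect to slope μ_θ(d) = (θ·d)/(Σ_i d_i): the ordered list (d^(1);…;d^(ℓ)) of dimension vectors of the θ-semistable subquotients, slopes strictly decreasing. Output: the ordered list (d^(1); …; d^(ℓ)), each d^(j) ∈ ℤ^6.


Via rank(M_{q-1}∘⋯∘M_p): M ≅ I[1,1], I[2,6], I[3,4], I[4,5], I[5,6]^2.
μ_θ-semistable layers: μ^(1)=31; μ^(2)=10; μ^(3)=3; μ^(4)=-11; μ^(5)=-25; μ^(6)=-67

((0, 0, 1, 1, 1, 0); (0, 0, 1, 1, 1, 1); (0, 0, 0, 1, 0, 0); (0, 0, 0, 0, 2, 2); (1, 0, 0, 0, 0, 0); (0, 1, 0, 0, 0, 0))


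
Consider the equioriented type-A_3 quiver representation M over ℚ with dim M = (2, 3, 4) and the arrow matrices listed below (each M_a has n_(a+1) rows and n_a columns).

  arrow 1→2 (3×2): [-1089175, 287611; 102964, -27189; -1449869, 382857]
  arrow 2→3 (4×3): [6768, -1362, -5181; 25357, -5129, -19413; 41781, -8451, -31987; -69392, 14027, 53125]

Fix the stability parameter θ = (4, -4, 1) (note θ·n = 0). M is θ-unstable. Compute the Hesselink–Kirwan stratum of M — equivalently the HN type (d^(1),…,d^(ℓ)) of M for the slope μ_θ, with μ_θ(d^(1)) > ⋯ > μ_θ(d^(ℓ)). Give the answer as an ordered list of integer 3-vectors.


Via rank(M_{q-1}∘⋯∘M_p): M ≅ I[1,3]^2, I[2,3], I[3,3].
μ_θ-semistable layers: μ^(1)=1; μ^(2)=0; μ^(3)=-4

((0, 0, 4); (2, 2, 0); (0, 1, 0))
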